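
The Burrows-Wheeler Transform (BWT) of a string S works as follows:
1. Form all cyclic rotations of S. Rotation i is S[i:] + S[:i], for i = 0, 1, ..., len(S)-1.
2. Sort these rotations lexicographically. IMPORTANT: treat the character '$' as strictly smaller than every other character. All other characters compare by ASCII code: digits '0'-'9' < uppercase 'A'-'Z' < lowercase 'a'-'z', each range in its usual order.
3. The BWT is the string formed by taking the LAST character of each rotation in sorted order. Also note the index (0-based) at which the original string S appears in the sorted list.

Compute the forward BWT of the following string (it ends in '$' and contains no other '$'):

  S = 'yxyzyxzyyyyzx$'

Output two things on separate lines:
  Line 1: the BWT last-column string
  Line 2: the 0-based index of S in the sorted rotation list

Answer: xzyy$zzyyyxyyx
4

Derivation:
All 14 rotations (rotation i = S[i:]+S[:i]):
  rot[0] = yxyzyxzyyyyzx$
  rot[1] = xyzyxzyyyyzx$y
  rot[2] = yzyxzyyyyzx$yx
  rot[3] = zyxzyyyyzx$yxy
  rot[4] = yxzyyyyzx$yxyz
  rot[5] = xzyyyyzx$yxyzy
  rot[6] = zyyyyzx$yxyzyx
  rot[7] = yyyyzx$yxyzyxz
  rot[8] = yyyzx$yxyzyxzy
  rot[9] = yyzx$yxyzyxzyy
  rot[10] = yzx$yxyzyxzyyy
  rot[11] = zx$yxyzyxzyyyy
  rot[12] = x$yxyzyxzyyyyz
  rot[13] = $yxyzyxzyyyyzx
Sorted (with $ < everything):
  sorted[0] = $yxyzyxzyyyyzx  (last char: 'x')
  sorted[1] = x$yxyzyxzyyyyz  (last char: 'z')
  sorted[2] = xyzyxzyyyyzx$y  (last char: 'y')
  sorted[3] = xzyyyyzx$yxyzy  (last char: 'y')
  sorted[4] = yxyzyxzyyyyzx$  (last char: '$')
  sorted[5] = yxzyyyyzx$yxyz  (last char: 'z')
  sorted[6] = yyyyzx$yxyzyxz  (last char: 'z')
  sorted[7] = yyyzx$yxyzyxzy  (last char: 'y')
  sorted[8] = yyzx$yxyzyxzyy  (last char: 'y')
  sorted[9] = yzx$yxyzyxzyyy  (last char: 'y')
  sorted[10] = yzyxzyyyyzx$yx  (last char: 'x')
  sorted[11] = zx$yxyzyxzyyyy  (last char: 'y')
  sorted[12] = zyxzyyyyzx$yxy  (last char: 'y')
  sorted[13] = zyyyyzx$yxyzyx  (last char: 'x')
Last column: xzyy$zzyyyxyyx
Original string S is at sorted index 4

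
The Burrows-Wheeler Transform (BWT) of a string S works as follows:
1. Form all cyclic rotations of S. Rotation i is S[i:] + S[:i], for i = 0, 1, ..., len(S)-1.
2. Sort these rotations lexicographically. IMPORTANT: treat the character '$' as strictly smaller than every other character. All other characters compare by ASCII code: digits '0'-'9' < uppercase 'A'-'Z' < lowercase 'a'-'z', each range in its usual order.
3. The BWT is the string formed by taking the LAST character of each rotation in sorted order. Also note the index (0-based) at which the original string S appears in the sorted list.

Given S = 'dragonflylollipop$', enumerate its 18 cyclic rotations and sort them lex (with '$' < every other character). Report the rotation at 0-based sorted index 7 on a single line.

All 18 rotations (rotation i = S[i:]+S[:i]):
  rot[0] = dragonflylollipop$
  rot[1] = ragonflylollipop$d
  rot[2] = agonflylollipop$dr
  rot[3] = gonflylollipop$dra
  rot[4] = onflylollipop$drag
  rot[5] = nflylollipop$drago
  rot[6] = flylollipop$dragon
  rot[7] = lylollipop$dragonf
  rot[8] = ylollipop$dragonfl
  rot[9] = lollipop$dragonfly
  rot[10] = ollipop$dragonflyl
  rot[11] = llipop$dragonflylo
  rot[12] = lipop$dragonflylol
  rot[13] = ipop$dragonflyloll
  rot[14] = pop$dragonflylolli
  rot[15] = op$dragonflylollip
  rot[16] = p$dragonflylollipo
  rot[17] = $dragonflylollipop
Sorted (with $ < everything):
  sorted[0] = $dragonflylollipop
  sorted[1] = agonflylollipop$dr
  sorted[2] = dragonflylollipop$
  sorted[3] = flylollipop$dragon
  sorted[4] = gonflylollipop$dra
  sorted[5] = ipop$dragonflyloll
  sorted[6] = lipop$dragonflylol
  sorted[7] = llipop$dragonflylo
  sorted[8] = lollipop$dragonfly
  sorted[9] = lylollipop$dragonf
  sorted[10] = nflylollipop$drago
  sorted[11] = ollipop$dragonflyl
  sorted[12] = onflylollipop$drag
  sorted[13] = op$dragonflylollip
  sorted[14] = p$dragonflylollipo
  sorted[15] = pop$dragonflylolli
  sorted[16] = ragonflylollipop$d
  sorted[17] = ylollipop$dragonfl
sorted[7] = llipop$dragonflylo

Answer: llipop$dragonflylo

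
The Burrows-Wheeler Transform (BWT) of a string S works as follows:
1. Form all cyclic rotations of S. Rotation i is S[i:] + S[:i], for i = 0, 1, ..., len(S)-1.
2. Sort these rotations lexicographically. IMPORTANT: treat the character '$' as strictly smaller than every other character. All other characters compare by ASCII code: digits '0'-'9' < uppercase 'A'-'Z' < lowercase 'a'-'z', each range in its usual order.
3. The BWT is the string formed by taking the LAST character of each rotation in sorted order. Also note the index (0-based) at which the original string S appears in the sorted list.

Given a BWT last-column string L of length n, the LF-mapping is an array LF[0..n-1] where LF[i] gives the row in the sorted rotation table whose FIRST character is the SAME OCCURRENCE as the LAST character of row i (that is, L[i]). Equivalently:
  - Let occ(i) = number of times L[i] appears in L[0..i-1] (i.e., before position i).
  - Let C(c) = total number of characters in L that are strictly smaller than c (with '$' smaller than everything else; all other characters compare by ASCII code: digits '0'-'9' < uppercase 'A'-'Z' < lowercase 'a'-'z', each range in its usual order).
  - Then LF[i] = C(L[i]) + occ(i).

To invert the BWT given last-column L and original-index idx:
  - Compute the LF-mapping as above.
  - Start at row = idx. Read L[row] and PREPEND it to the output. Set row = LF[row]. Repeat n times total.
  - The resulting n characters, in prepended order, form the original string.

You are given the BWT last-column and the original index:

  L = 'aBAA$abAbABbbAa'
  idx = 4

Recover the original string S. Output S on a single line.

Answer: AaAbbBAAABabba$

Derivation:
LF mapping: 8 6 1 2 0 9 11 3 12 4 7 13 14 5 10
Walk LF starting at row 4, prepending L[row]:
  step 1: row=4, L[4]='$', prepend. Next row=LF[4]=0
  step 2: row=0, L[0]='a', prepend. Next row=LF[0]=8
  step 3: row=8, L[8]='b', prepend. Next row=LF[8]=12
  step 4: row=12, L[12]='b', prepend. Next row=LF[12]=14
  step 5: row=14, L[14]='a', prepend. Next row=LF[14]=10
  step 6: row=10, L[10]='B', prepend. Next row=LF[10]=7
  step 7: row=7, L[7]='A', prepend. Next row=LF[7]=3
  step 8: row=3, L[3]='A', prepend. Next row=LF[3]=2
  step 9: row=2, L[2]='A', prepend. Next row=LF[2]=1
  step 10: row=1, L[1]='B', prepend. Next row=LF[1]=6
  step 11: row=6, L[6]='b', prepend. Next row=LF[6]=11
  step 12: row=11, L[11]='b', prepend. Next row=LF[11]=13
  step 13: row=13, L[13]='A', prepend. Next row=LF[13]=5
  step 14: row=5, L[5]='a', prepend. Next row=LF[5]=9
  step 15: row=9, L[9]='A', prepend. Next row=LF[9]=4
Reversed output: AaAbbBAAABabba$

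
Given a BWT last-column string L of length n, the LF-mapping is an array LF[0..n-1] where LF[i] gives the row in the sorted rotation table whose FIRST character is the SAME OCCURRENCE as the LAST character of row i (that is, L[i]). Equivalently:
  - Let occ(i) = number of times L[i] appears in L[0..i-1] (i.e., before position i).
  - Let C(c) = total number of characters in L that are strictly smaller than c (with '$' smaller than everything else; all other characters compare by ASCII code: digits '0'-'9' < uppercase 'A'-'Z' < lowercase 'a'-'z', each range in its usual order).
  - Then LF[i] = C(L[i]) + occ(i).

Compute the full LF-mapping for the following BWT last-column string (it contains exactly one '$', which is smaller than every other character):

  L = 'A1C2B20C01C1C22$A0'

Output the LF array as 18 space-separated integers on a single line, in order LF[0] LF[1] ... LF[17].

Char counts: '$':1, '0':3, '1':3, '2':4, 'A':2, 'B':1, 'C':4
C (first-col start): C('$')=0, C('0')=1, C('1')=4, C('2')=7, C('A')=11, C('B')=13, C('C')=14
L[0]='A': occ=0, LF[0]=C('A')+0=11+0=11
L[1]='1': occ=0, LF[1]=C('1')+0=4+0=4
L[2]='C': occ=0, LF[2]=C('C')+0=14+0=14
L[3]='2': occ=0, LF[3]=C('2')+0=7+0=7
L[4]='B': occ=0, LF[4]=C('B')+0=13+0=13
L[5]='2': occ=1, LF[5]=C('2')+1=7+1=8
L[6]='0': occ=0, LF[6]=C('0')+0=1+0=1
L[7]='C': occ=1, LF[7]=C('C')+1=14+1=15
L[8]='0': occ=1, LF[8]=C('0')+1=1+1=2
L[9]='1': occ=1, LF[9]=C('1')+1=4+1=5
L[10]='C': occ=2, LF[10]=C('C')+2=14+2=16
L[11]='1': occ=2, LF[11]=C('1')+2=4+2=6
L[12]='C': occ=3, LF[12]=C('C')+3=14+3=17
L[13]='2': occ=2, LF[13]=C('2')+2=7+2=9
L[14]='2': occ=3, LF[14]=C('2')+3=7+3=10
L[15]='$': occ=0, LF[15]=C('$')+0=0+0=0
L[16]='A': occ=1, LF[16]=C('A')+1=11+1=12
L[17]='0': occ=2, LF[17]=C('0')+2=1+2=3

Answer: 11 4 14 7 13 8 1 15 2 5 16 6 17 9 10 0 12 3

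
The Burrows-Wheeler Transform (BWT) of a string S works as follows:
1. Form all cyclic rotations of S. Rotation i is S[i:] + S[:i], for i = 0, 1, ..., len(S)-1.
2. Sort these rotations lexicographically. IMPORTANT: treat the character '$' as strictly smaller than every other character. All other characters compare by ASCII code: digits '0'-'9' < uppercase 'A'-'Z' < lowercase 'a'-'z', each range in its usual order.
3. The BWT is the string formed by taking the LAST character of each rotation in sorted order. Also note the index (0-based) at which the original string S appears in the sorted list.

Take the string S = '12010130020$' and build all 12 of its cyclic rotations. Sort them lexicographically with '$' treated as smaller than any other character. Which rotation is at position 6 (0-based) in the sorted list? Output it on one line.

All 12 rotations (rotation i = S[i:]+S[:i]):
  rot[0] = 12010130020$
  rot[1] = 2010130020$1
  rot[2] = 010130020$12
  rot[3] = 10130020$120
  rot[4] = 0130020$1201
  rot[5] = 130020$12010
  rot[6] = 30020$120101
  rot[7] = 0020$1201013
  rot[8] = 020$12010130
  rot[9] = 20$120101300
  rot[10] = 0$1201013002
  rot[11] = $12010130020
Sorted (with $ < everything):
  sorted[0] = $12010130020
  sorted[1] = 0$1201013002
  sorted[2] = 0020$1201013
  sorted[3] = 010130020$12
  sorted[4] = 0130020$1201
  sorted[5] = 020$12010130
  sorted[6] = 10130020$120
  sorted[7] = 12010130020$
  sorted[8] = 130020$12010
  sorted[9] = 20$120101300
  sorted[10] = 2010130020$1
  sorted[11] = 30020$120101
sorted[6] = 10130020$120

Answer: 10130020$120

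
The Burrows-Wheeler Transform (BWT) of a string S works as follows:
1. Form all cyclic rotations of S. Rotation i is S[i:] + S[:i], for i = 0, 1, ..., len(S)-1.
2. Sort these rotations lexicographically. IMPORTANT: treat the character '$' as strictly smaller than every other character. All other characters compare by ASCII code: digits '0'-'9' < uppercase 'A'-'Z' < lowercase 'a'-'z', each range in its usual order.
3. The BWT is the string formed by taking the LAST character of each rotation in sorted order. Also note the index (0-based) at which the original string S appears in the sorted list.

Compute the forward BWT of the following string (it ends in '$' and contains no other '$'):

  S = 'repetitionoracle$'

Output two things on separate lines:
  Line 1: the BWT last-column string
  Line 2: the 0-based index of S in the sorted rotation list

Answer: eralrpttcoineo$ie
14

Derivation:
All 17 rotations (rotation i = S[i:]+S[:i]):
  rot[0] = repetitionoracle$
  rot[1] = epetitionoracle$r
  rot[2] = petitionoracle$re
  rot[3] = etitionoracle$rep
  rot[4] = titionoracle$repe
  rot[5] = itionoracle$repet
  rot[6] = tionoracle$repeti
  rot[7] = ionoracle$repetit
  rot[8] = onoracle$repetiti
  rot[9] = noracle$repetitio
  rot[10] = oracle$repetition
  rot[11] = racle$repetitiono
  rot[12] = acle$repetitionor
  rot[13] = cle$repetitionora
  rot[14] = le$repetitionorac
  rot[15] = e$repetitionoracl
  rot[16] = $repetitionoracle
Sorted (with $ < everything):
  sorted[0] = $repetitionoracle  (last char: 'e')
  sorted[1] = acle$repetitionor  (last char: 'r')
  sorted[2] = cle$repetitionora  (last char: 'a')
  sorted[3] = e$repetitionoracl  (last char: 'l')
  sorted[4] = epetitionoracle$r  (last char: 'r')
  sorted[5] = etitionoracle$rep  (last char: 'p')
  sorted[6] = ionoracle$repetit  (last char: 't')
  sorted[7] = itionoracle$repet  (last char: 't')
  sorted[8] = le$repetitionorac  (last char: 'c')
  sorted[9] = noracle$repetitio  (last char: 'o')
  sorted[10] = onoracle$repetiti  (last char: 'i')
  sorted[11] = oracle$repetition  (last char: 'n')
  sorted[12] = petitionoracle$re  (last char: 'e')
  sorted[13] = racle$repetitiono  (last char: 'o')
  sorted[14] = repetitionoracle$  (last char: '$')
  sorted[15] = tionoracle$repeti  (last char: 'i')
  sorted[16] = titionoracle$repe  (last char: 'e')
Last column: eralrpttcoineo$ie
Original string S is at sorted index 14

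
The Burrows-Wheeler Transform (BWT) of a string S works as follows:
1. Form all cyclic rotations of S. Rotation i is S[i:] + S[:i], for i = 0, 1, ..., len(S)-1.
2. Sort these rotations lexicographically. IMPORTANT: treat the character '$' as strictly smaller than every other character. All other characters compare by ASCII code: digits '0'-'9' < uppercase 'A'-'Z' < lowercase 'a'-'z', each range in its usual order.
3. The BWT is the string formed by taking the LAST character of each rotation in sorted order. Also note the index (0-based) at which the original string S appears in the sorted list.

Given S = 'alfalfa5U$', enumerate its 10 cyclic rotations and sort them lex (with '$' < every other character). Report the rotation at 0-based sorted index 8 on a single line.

Answer: lfa5U$alfa

Derivation:
All 10 rotations (rotation i = S[i:]+S[:i]):
  rot[0] = alfalfa5U$
  rot[1] = lfalfa5U$a
  rot[2] = falfa5U$al
  rot[3] = alfa5U$alf
  rot[4] = lfa5U$alfa
  rot[5] = fa5U$alfal
  rot[6] = a5U$alfalf
  rot[7] = 5U$alfalfa
  rot[8] = U$alfalfa5
  rot[9] = $alfalfa5U
Sorted (with $ < everything):
  sorted[0] = $alfalfa5U
  sorted[1] = 5U$alfalfa
  sorted[2] = U$alfalfa5
  sorted[3] = a5U$alfalf
  sorted[4] = alfa5U$alf
  sorted[5] = alfalfa5U$
  sorted[6] = fa5U$alfal
  sorted[7] = falfa5U$al
  sorted[8] = lfa5U$alfa
  sorted[9] = lfalfa5U$a
sorted[8] = lfa5U$alfa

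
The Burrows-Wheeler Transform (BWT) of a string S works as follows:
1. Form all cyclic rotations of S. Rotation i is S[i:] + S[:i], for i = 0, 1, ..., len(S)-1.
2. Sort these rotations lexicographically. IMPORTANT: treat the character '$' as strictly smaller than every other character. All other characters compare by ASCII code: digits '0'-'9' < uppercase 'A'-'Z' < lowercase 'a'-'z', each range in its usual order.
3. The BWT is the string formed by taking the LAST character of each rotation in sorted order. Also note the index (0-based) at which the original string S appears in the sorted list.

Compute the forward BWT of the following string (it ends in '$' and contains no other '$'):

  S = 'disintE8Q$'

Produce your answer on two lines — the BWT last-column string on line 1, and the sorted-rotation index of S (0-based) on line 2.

Answer: QEt8$sdiin
4

Derivation:
All 10 rotations (rotation i = S[i:]+S[:i]):
  rot[0] = disintE8Q$
  rot[1] = isintE8Q$d
  rot[2] = sintE8Q$di
  rot[3] = intE8Q$dis
  rot[4] = ntE8Q$disi
  rot[5] = tE8Q$disin
  rot[6] = E8Q$disint
  rot[7] = 8Q$disintE
  rot[8] = Q$disintE8
  rot[9] = $disintE8Q
Sorted (with $ < everything):
  sorted[0] = $disintE8Q  (last char: 'Q')
  sorted[1] = 8Q$disintE  (last char: 'E')
  sorted[2] = E8Q$disint  (last char: 't')
  sorted[3] = Q$disintE8  (last char: '8')
  sorted[4] = disintE8Q$  (last char: '$')
  sorted[5] = intE8Q$dis  (last char: 's')
  sorted[6] = isintE8Q$d  (last char: 'd')
  sorted[7] = ntE8Q$disi  (last char: 'i')
  sorted[8] = sintE8Q$di  (last char: 'i')
  sorted[9] = tE8Q$disin  (last char: 'n')
Last column: QEt8$sdiin
Original string S is at sorted index 4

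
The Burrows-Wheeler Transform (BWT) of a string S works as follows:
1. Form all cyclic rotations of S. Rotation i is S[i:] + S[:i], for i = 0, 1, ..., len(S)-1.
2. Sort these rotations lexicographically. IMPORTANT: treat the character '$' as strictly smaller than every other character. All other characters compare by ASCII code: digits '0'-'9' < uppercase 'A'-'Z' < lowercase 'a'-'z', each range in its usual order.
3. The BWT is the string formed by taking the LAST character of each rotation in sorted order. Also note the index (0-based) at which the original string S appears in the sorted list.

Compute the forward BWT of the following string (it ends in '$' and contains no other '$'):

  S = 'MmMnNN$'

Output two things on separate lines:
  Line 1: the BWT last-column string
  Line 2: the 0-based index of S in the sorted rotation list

Answer: N$mNnMM
1

Derivation:
All 7 rotations (rotation i = S[i:]+S[:i]):
  rot[0] = MmMnNN$
  rot[1] = mMnNN$M
  rot[2] = MnNN$Mm
  rot[3] = nNN$MmM
  rot[4] = NN$MmMn
  rot[5] = N$MmMnN
  rot[6] = $MmMnNN
Sorted (with $ < everything):
  sorted[0] = $MmMnNN  (last char: 'N')
  sorted[1] = MmMnNN$  (last char: '$')
  sorted[2] = MnNN$Mm  (last char: 'm')
  sorted[3] = N$MmMnN  (last char: 'N')
  sorted[4] = NN$MmMn  (last char: 'n')
  sorted[5] = mMnNN$M  (last char: 'M')
  sorted[6] = nNN$MmM  (last char: 'M')
Last column: N$mNnMM
Original string S is at sorted index 1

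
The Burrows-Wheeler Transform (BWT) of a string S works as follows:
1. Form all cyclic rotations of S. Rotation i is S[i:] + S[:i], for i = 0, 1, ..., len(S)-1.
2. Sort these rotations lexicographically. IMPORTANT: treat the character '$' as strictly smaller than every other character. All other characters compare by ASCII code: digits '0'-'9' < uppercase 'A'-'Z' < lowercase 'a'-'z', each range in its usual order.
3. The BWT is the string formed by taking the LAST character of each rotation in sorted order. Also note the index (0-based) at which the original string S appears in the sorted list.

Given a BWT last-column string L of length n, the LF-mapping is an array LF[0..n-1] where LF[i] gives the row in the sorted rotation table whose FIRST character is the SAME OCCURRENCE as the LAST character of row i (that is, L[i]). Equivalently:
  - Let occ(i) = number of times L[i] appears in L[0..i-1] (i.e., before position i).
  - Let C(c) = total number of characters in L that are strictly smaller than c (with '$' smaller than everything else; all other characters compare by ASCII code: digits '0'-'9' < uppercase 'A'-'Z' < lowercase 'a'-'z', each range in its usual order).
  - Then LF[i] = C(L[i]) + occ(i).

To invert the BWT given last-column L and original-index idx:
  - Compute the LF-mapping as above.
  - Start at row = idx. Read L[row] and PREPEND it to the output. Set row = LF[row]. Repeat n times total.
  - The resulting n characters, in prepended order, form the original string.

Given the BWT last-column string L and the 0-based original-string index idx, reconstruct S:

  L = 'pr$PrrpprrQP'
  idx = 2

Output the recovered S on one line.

Answer: PrrpprPQrrp$

Derivation:
LF mapping: 4 7 0 1 8 9 5 6 10 11 3 2
Walk LF starting at row 2, prepending L[row]:
  step 1: row=2, L[2]='$', prepend. Next row=LF[2]=0
  step 2: row=0, L[0]='p', prepend. Next row=LF[0]=4
  step 3: row=4, L[4]='r', prepend. Next row=LF[4]=8
  step 4: row=8, L[8]='r', prepend. Next row=LF[8]=10
  step 5: row=10, L[10]='Q', prepend. Next row=LF[10]=3
  step 6: row=3, L[3]='P', prepend. Next row=LF[3]=1
  step 7: row=1, L[1]='r', prepend. Next row=LF[1]=7
  step 8: row=7, L[7]='p', prepend. Next row=LF[7]=6
  step 9: row=6, L[6]='p', prepend. Next row=LF[6]=5
  step 10: row=5, L[5]='r', prepend. Next row=LF[5]=9
  step 11: row=9, L[9]='r', prepend. Next row=LF[9]=11
  step 12: row=11, L[11]='P', prepend. Next row=LF[11]=2
Reversed output: PrrpprPQrrp$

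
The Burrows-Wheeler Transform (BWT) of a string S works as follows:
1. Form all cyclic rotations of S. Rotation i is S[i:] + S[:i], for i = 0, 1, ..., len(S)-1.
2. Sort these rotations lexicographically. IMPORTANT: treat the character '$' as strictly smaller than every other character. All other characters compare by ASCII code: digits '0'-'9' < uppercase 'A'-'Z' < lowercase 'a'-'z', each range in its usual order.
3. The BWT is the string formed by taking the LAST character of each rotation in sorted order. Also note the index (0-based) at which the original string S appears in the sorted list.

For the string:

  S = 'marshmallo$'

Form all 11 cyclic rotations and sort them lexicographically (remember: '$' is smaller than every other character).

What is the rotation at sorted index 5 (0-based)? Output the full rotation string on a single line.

All 11 rotations (rotation i = S[i:]+S[:i]):
  rot[0] = marshmallo$
  rot[1] = arshmallo$m
  rot[2] = rshmallo$ma
  rot[3] = shmallo$mar
  rot[4] = hmallo$mars
  rot[5] = mallo$marsh
  rot[6] = allo$marshm
  rot[7] = llo$marshma
  rot[8] = lo$marshmal
  rot[9] = o$marshmall
  rot[10] = $marshmallo
Sorted (with $ < everything):
  sorted[0] = $marshmallo
  sorted[1] = allo$marshm
  sorted[2] = arshmallo$m
  sorted[3] = hmallo$mars
  sorted[4] = llo$marshma
  sorted[5] = lo$marshmal
  sorted[6] = mallo$marsh
  sorted[7] = marshmallo$
  sorted[8] = o$marshmall
  sorted[9] = rshmallo$ma
  sorted[10] = shmallo$mar
sorted[5] = lo$marshmal

Answer: lo$marshmal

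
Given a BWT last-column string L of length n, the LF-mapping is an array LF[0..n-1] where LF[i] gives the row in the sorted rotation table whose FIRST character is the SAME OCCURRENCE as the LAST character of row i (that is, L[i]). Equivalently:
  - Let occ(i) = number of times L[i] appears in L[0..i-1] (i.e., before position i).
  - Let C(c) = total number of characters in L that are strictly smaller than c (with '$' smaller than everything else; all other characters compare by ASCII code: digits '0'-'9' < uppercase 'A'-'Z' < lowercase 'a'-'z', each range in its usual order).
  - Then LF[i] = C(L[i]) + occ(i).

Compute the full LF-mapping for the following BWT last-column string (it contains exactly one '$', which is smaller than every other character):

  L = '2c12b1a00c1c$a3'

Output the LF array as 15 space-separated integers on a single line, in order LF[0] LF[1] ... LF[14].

Answer: 6 12 3 7 11 4 9 1 2 13 5 14 0 10 8

Derivation:
Char counts: '$':1, '0':2, '1':3, '2':2, '3':1, 'a':2, 'b':1, 'c':3
C (first-col start): C('$')=0, C('0')=1, C('1')=3, C('2')=6, C('3')=8, C('a')=9, C('b')=11, C('c')=12
L[0]='2': occ=0, LF[0]=C('2')+0=6+0=6
L[1]='c': occ=0, LF[1]=C('c')+0=12+0=12
L[2]='1': occ=0, LF[2]=C('1')+0=3+0=3
L[3]='2': occ=1, LF[3]=C('2')+1=6+1=7
L[4]='b': occ=0, LF[4]=C('b')+0=11+0=11
L[5]='1': occ=1, LF[5]=C('1')+1=3+1=4
L[6]='a': occ=0, LF[6]=C('a')+0=9+0=9
L[7]='0': occ=0, LF[7]=C('0')+0=1+0=1
L[8]='0': occ=1, LF[8]=C('0')+1=1+1=2
L[9]='c': occ=1, LF[9]=C('c')+1=12+1=13
L[10]='1': occ=2, LF[10]=C('1')+2=3+2=5
L[11]='c': occ=2, LF[11]=C('c')+2=12+2=14
L[12]='$': occ=0, LF[12]=C('$')+0=0+0=0
L[13]='a': occ=1, LF[13]=C('a')+1=9+1=10
L[14]='3': occ=0, LF[14]=C('3')+0=8+0=8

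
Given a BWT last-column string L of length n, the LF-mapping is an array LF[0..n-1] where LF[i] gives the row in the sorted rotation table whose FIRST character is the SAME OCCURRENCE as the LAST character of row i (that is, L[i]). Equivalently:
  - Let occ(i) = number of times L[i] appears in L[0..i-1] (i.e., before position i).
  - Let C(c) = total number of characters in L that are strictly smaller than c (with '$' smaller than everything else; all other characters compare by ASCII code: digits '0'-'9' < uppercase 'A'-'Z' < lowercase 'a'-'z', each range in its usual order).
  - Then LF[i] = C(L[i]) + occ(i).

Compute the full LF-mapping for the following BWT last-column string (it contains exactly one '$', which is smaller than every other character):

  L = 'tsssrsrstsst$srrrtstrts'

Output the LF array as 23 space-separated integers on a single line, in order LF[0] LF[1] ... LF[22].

Char counts: '$':1, 'r':6, 's':10, 't':6
C (first-col start): C('$')=0, C('r')=1, C('s')=7, C('t')=17
L[0]='t': occ=0, LF[0]=C('t')+0=17+0=17
L[1]='s': occ=0, LF[1]=C('s')+0=7+0=7
L[2]='s': occ=1, LF[2]=C('s')+1=7+1=8
L[3]='s': occ=2, LF[3]=C('s')+2=7+2=9
L[4]='r': occ=0, LF[4]=C('r')+0=1+0=1
L[5]='s': occ=3, LF[5]=C('s')+3=7+3=10
L[6]='r': occ=1, LF[6]=C('r')+1=1+1=2
L[7]='s': occ=4, LF[7]=C('s')+4=7+4=11
L[8]='t': occ=1, LF[8]=C('t')+1=17+1=18
L[9]='s': occ=5, LF[9]=C('s')+5=7+5=12
L[10]='s': occ=6, LF[10]=C('s')+6=7+6=13
L[11]='t': occ=2, LF[11]=C('t')+2=17+2=19
L[12]='$': occ=0, LF[12]=C('$')+0=0+0=0
L[13]='s': occ=7, LF[13]=C('s')+7=7+7=14
L[14]='r': occ=2, LF[14]=C('r')+2=1+2=3
L[15]='r': occ=3, LF[15]=C('r')+3=1+3=4
L[16]='r': occ=4, LF[16]=C('r')+4=1+4=5
L[17]='t': occ=3, LF[17]=C('t')+3=17+3=20
L[18]='s': occ=8, LF[18]=C('s')+8=7+8=15
L[19]='t': occ=4, LF[19]=C('t')+4=17+4=21
L[20]='r': occ=5, LF[20]=C('r')+5=1+5=6
L[21]='t': occ=5, LF[21]=C('t')+5=17+5=22
L[22]='s': occ=9, LF[22]=C('s')+9=7+9=16

Answer: 17 7 8 9 1 10 2 11 18 12 13 19 0 14 3 4 5 20 15 21 6 22 16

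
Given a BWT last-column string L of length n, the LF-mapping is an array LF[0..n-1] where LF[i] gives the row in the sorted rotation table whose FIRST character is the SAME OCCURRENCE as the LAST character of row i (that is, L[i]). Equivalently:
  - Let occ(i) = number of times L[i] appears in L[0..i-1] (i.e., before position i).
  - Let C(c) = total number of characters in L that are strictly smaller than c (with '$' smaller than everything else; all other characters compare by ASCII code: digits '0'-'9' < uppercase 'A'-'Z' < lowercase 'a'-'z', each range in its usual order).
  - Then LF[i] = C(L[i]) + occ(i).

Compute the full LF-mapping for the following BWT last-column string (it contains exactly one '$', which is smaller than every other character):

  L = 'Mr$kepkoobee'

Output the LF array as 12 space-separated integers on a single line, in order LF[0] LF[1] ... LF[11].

Char counts: '$':1, 'M':1, 'b':1, 'e':3, 'k':2, 'o':2, 'p':1, 'r':1
C (first-col start): C('$')=0, C('M')=1, C('b')=2, C('e')=3, C('k')=6, C('o')=8, C('p')=10, C('r')=11
L[0]='M': occ=0, LF[0]=C('M')+0=1+0=1
L[1]='r': occ=0, LF[1]=C('r')+0=11+0=11
L[2]='$': occ=0, LF[2]=C('$')+0=0+0=0
L[3]='k': occ=0, LF[3]=C('k')+0=6+0=6
L[4]='e': occ=0, LF[4]=C('e')+0=3+0=3
L[5]='p': occ=0, LF[5]=C('p')+0=10+0=10
L[6]='k': occ=1, LF[6]=C('k')+1=6+1=7
L[7]='o': occ=0, LF[7]=C('o')+0=8+0=8
L[8]='o': occ=1, LF[8]=C('o')+1=8+1=9
L[9]='b': occ=0, LF[9]=C('b')+0=2+0=2
L[10]='e': occ=1, LF[10]=C('e')+1=3+1=4
L[11]='e': occ=2, LF[11]=C('e')+2=3+2=5

Answer: 1 11 0 6 3 10 7 8 9 2 4 5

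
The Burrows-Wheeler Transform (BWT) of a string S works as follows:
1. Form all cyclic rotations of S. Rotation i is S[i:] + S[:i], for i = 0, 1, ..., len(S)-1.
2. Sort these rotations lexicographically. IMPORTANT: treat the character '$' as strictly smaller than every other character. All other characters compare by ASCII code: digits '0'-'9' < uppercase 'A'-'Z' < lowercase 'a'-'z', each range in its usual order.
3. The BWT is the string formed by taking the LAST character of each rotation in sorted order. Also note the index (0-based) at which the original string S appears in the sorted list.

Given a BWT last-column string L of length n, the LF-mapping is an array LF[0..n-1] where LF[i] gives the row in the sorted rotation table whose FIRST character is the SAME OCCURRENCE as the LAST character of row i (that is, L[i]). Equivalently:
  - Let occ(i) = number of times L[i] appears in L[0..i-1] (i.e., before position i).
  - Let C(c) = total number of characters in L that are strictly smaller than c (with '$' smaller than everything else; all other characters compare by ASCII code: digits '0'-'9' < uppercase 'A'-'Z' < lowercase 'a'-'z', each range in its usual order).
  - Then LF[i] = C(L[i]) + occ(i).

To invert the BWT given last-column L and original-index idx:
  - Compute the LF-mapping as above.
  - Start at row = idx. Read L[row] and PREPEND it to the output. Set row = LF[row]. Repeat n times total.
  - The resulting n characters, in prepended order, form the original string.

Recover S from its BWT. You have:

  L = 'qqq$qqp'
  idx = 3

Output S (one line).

LF mapping: 2 3 4 0 5 6 1
Walk LF starting at row 3, prepending L[row]:
  step 1: row=3, L[3]='$', prepend. Next row=LF[3]=0
  step 2: row=0, L[0]='q', prepend. Next row=LF[0]=2
  step 3: row=2, L[2]='q', prepend. Next row=LF[2]=4
  step 4: row=4, L[4]='q', prepend. Next row=LF[4]=5
  step 5: row=5, L[5]='q', prepend. Next row=LF[5]=6
  step 6: row=6, L[6]='p', prepend. Next row=LF[6]=1
  step 7: row=1, L[1]='q', prepend. Next row=LF[1]=3
Reversed output: qpqqqq$

Answer: qpqqqq$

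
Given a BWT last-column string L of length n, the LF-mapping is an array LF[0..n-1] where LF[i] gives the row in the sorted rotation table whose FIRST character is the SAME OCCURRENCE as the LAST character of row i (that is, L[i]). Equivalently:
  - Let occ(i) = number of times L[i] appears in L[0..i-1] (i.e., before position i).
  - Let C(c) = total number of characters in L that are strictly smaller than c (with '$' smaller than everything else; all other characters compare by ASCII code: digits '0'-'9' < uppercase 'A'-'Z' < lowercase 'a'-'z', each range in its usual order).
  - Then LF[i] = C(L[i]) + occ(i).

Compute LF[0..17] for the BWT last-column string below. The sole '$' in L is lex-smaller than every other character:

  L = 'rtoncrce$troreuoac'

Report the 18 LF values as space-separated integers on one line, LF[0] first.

Answer: 11 15 8 7 2 12 3 5 0 16 13 9 14 6 17 10 1 4

Derivation:
Char counts: '$':1, 'a':1, 'c':3, 'e':2, 'n':1, 'o':3, 'r':4, 't':2, 'u':1
C (first-col start): C('$')=0, C('a')=1, C('c')=2, C('e')=5, C('n')=7, C('o')=8, C('r')=11, C('t')=15, C('u')=17
L[0]='r': occ=0, LF[0]=C('r')+0=11+0=11
L[1]='t': occ=0, LF[1]=C('t')+0=15+0=15
L[2]='o': occ=0, LF[2]=C('o')+0=8+0=8
L[3]='n': occ=0, LF[3]=C('n')+0=7+0=7
L[4]='c': occ=0, LF[4]=C('c')+0=2+0=2
L[5]='r': occ=1, LF[5]=C('r')+1=11+1=12
L[6]='c': occ=1, LF[6]=C('c')+1=2+1=3
L[7]='e': occ=0, LF[7]=C('e')+0=5+0=5
L[8]='$': occ=0, LF[8]=C('$')+0=0+0=0
L[9]='t': occ=1, LF[9]=C('t')+1=15+1=16
L[10]='r': occ=2, LF[10]=C('r')+2=11+2=13
L[11]='o': occ=1, LF[11]=C('o')+1=8+1=9
L[12]='r': occ=3, LF[12]=C('r')+3=11+3=14
L[13]='e': occ=1, LF[13]=C('e')+1=5+1=6
L[14]='u': occ=0, LF[14]=C('u')+0=17+0=17
L[15]='o': occ=2, LF[15]=C('o')+2=8+2=10
L[16]='a': occ=0, LF[16]=C('a')+0=1+0=1
L[17]='c': occ=2, LF[17]=C('c')+2=2+2=4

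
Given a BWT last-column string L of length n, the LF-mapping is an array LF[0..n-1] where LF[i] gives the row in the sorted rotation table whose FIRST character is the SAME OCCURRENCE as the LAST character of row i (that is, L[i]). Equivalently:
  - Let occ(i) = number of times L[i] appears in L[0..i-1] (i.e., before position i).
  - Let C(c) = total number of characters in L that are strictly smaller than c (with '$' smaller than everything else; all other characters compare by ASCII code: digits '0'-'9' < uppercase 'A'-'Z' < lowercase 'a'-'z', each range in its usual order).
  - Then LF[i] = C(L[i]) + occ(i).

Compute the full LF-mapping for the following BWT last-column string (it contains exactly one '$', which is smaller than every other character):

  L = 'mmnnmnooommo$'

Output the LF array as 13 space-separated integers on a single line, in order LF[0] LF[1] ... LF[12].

Char counts: '$':1, 'm':5, 'n':3, 'o':4
C (first-col start): C('$')=0, C('m')=1, C('n')=6, C('o')=9
L[0]='m': occ=0, LF[0]=C('m')+0=1+0=1
L[1]='m': occ=1, LF[1]=C('m')+1=1+1=2
L[2]='n': occ=0, LF[2]=C('n')+0=6+0=6
L[3]='n': occ=1, LF[3]=C('n')+1=6+1=7
L[4]='m': occ=2, LF[4]=C('m')+2=1+2=3
L[5]='n': occ=2, LF[5]=C('n')+2=6+2=8
L[6]='o': occ=0, LF[6]=C('o')+0=9+0=9
L[7]='o': occ=1, LF[7]=C('o')+1=9+1=10
L[8]='o': occ=2, LF[8]=C('o')+2=9+2=11
L[9]='m': occ=3, LF[9]=C('m')+3=1+3=4
L[10]='m': occ=4, LF[10]=C('m')+4=1+4=5
L[11]='o': occ=3, LF[11]=C('o')+3=9+3=12
L[12]='$': occ=0, LF[12]=C('$')+0=0+0=0

Answer: 1 2 6 7 3 8 9 10 11 4 5 12 0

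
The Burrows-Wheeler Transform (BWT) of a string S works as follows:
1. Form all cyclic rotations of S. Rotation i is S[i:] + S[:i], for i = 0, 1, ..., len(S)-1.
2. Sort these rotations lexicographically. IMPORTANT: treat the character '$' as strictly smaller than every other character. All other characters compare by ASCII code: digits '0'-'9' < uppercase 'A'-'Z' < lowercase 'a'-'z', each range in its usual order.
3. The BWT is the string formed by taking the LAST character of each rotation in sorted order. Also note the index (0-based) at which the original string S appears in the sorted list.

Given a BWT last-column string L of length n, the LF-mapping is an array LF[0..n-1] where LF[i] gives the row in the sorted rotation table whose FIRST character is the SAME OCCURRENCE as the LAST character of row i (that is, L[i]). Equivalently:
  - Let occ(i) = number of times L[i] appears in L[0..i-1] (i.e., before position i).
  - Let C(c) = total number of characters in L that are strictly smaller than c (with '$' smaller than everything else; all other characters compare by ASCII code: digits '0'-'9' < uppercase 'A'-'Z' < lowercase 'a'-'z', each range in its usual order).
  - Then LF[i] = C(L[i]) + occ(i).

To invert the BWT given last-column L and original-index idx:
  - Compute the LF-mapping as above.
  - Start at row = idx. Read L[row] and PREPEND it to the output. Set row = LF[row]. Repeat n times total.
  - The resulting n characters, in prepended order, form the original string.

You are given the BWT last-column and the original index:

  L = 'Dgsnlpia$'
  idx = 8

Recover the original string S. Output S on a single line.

LF mapping: 1 3 8 6 5 7 4 2 0
Walk LF starting at row 8, prepending L[row]:
  step 1: row=8, L[8]='$', prepend. Next row=LF[8]=0
  step 2: row=0, L[0]='D', prepend. Next row=LF[0]=1
  step 3: row=1, L[1]='g', prepend. Next row=LF[1]=3
  step 4: row=3, L[3]='n', prepend. Next row=LF[3]=6
  step 5: row=6, L[6]='i', prepend. Next row=LF[6]=4
  step 6: row=4, L[4]='l', prepend. Next row=LF[4]=5
  step 7: row=5, L[5]='p', prepend. Next row=LF[5]=7
  step 8: row=7, L[7]='a', prepend. Next row=LF[7]=2
  step 9: row=2, L[2]='s', prepend. Next row=LF[2]=8
Reversed output: saplingD$

Answer: saplingD$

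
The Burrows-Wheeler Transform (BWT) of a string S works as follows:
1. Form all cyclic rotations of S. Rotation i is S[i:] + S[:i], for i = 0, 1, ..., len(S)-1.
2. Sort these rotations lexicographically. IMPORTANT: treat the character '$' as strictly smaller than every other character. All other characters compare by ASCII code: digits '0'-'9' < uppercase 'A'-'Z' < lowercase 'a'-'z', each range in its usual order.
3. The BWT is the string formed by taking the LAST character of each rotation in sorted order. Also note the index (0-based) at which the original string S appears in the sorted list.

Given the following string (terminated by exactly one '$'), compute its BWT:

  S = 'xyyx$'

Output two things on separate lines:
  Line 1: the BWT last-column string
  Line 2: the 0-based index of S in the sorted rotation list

All 5 rotations (rotation i = S[i:]+S[:i]):
  rot[0] = xyyx$
  rot[1] = yyx$x
  rot[2] = yx$xy
  rot[3] = x$xyy
  rot[4] = $xyyx
Sorted (with $ < everything):
  sorted[0] = $xyyx  (last char: 'x')
  sorted[1] = x$xyy  (last char: 'y')
  sorted[2] = xyyx$  (last char: '$')
  sorted[3] = yx$xy  (last char: 'y')
  sorted[4] = yyx$x  (last char: 'x')
Last column: xy$yx
Original string S is at sorted index 2

Answer: xy$yx
2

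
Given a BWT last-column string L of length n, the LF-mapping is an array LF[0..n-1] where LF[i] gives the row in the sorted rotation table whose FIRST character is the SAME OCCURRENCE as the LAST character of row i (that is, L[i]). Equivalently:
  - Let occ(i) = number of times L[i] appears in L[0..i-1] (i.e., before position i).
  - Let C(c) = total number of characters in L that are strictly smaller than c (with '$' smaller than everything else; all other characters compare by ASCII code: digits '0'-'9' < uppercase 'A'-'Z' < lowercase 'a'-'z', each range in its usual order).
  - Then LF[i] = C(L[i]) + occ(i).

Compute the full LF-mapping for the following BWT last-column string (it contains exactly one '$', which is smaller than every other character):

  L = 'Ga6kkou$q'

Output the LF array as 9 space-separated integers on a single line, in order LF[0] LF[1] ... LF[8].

Char counts: '$':1, '6':1, 'G':1, 'a':1, 'k':2, 'o':1, 'q':1, 'u':1
C (first-col start): C('$')=0, C('6')=1, C('G')=2, C('a')=3, C('k')=4, C('o')=6, C('q')=7, C('u')=8
L[0]='G': occ=0, LF[0]=C('G')+0=2+0=2
L[1]='a': occ=0, LF[1]=C('a')+0=3+0=3
L[2]='6': occ=0, LF[2]=C('6')+0=1+0=1
L[3]='k': occ=0, LF[3]=C('k')+0=4+0=4
L[4]='k': occ=1, LF[4]=C('k')+1=4+1=5
L[5]='o': occ=0, LF[5]=C('o')+0=6+0=6
L[6]='u': occ=0, LF[6]=C('u')+0=8+0=8
L[7]='$': occ=0, LF[7]=C('$')+0=0+0=0
L[8]='q': occ=0, LF[8]=C('q')+0=7+0=7

Answer: 2 3 1 4 5 6 8 0 7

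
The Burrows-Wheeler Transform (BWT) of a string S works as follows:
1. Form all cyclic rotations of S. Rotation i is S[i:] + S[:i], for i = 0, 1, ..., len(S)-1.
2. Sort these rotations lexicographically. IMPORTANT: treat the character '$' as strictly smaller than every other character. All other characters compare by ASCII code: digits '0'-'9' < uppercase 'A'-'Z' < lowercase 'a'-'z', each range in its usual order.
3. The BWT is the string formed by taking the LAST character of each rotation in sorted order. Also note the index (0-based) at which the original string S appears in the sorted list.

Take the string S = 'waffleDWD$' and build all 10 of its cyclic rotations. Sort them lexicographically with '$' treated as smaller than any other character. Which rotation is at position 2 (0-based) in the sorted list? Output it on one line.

All 10 rotations (rotation i = S[i:]+S[:i]):
  rot[0] = waffleDWD$
  rot[1] = affleDWD$w
  rot[2] = ffleDWD$wa
  rot[3] = fleDWD$waf
  rot[4] = leDWD$waff
  rot[5] = eDWD$waffl
  rot[6] = DWD$waffle
  rot[7] = WD$waffleD
  rot[8] = D$waffleDW
  rot[9] = $waffleDWD
Sorted (with $ < everything):
  sorted[0] = $waffleDWD
  sorted[1] = D$waffleDW
  sorted[2] = DWD$waffle
  sorted[3] = WD$waffleD
  sorted[4] = affleDWD$w
  sorted[5] = eDWD$waffl
  sorted[6] = ffleDWD$wa
  sorted[7] = fleDWD$waf
  sorted[8] = leDWD$waff
  sorted[9] = waffleDWD$
sorted[2] = DWD$waffle

Answer: DWD$waffle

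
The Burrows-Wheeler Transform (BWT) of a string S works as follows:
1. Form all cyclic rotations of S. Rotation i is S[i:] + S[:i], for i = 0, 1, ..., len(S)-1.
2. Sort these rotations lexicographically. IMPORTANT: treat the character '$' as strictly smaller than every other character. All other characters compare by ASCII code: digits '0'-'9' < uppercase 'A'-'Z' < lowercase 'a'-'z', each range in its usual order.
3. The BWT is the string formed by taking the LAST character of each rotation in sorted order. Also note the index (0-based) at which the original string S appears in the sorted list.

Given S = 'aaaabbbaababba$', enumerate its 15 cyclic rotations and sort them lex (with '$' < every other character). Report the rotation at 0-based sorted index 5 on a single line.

All 15 rotations (rotation i = S[i:]+S[:i]):
  rot[0] = aaaabbbaababba$
  rot[1] = aaabbbaababba$a
  rot[2] = aabbbaababba$aa
  rot[3] = abbbaababba$aaa
  rot[4] = bbbaababba$aaaa
  rot[5] = bbaababba$aaaab
  rot[6] = baababba$aaaabb
  rot[7] = aababba$aaaabbb
  rot[8] = ababba$aaaabbba
  rot[9] = babba$aaaabbbaa
  rot[10] = abba$aaaabbbaab
  rot[11] = bba$aaaabbbaaba
  rot[12] = ba$aaaabbbaabab
  rot[13] = a$aaaabbbaababb
  rot[14] = $aaaabbbaababba
Sorted (with $ < everything):
  sorted[0] = $aaaabbbaababba
  sorted[1] = a$aaaabbbaababb
  sorted[2] = aaaabbbaababba$
  sorted[3] = aaabbbaababba$a
  sorted[4] = aababba$aaaabbb
  sorted[5] = aabbbaababba$aa
  sorted[6] = ababba$aaaabbba
  sorted[7] = abba$aaaabbbaab
  sorted[8] = abbbaababba$aaa
  sorted[9] = ba$aaaabbbaabab
  sorted[10] = baababba$aaaabb
  sorted[11] = babba$aaaabbbaa
  sorted[12] = bba$aaaabbbaaba
  sorted[13] = bbaababba$aaaab
  sorted[14] = bbbaababba$aaaa
sorted[5] = aabbbaababba$aa

Answer: aabbbaababba$aa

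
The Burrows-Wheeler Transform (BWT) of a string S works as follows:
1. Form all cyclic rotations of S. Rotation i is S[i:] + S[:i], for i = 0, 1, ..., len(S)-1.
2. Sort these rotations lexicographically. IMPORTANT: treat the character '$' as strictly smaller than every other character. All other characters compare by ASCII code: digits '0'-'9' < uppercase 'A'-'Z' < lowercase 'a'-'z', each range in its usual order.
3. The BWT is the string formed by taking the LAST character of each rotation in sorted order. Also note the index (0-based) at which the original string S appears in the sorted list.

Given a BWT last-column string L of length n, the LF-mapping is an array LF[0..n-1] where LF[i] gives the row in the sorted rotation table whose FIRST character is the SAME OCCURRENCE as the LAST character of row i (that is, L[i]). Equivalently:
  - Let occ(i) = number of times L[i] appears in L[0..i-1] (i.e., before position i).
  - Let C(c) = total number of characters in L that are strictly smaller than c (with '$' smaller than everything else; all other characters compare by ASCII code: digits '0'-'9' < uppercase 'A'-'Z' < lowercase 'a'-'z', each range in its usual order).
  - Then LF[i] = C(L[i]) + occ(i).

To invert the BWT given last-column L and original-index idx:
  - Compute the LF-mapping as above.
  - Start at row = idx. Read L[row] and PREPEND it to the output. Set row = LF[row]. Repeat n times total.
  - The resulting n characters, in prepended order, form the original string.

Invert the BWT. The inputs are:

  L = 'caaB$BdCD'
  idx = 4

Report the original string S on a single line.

LF mapping: 7 5 6 1 0 2 8 3 4
Walk LF starting at row 4, prepending L[row]:
  step 1: row=4, L[4]='$', prepend. Next row=LF[4]=0
  step 2: row=0, L[0]='c', prepend. Next row=LF[0]=7
  step 3: row=7, L[7]='C', prepend. Next row=LF[7]=3
  step 4: row=3, L[3]='B', prepend. Next row=LF[3]=1
  step 5: row=1, L[1]='a', prepend. Next row=LF[1]=5
  step 6: row=5, L[5]='B', prepend. Next row=LF[5]=2
  step 7: row=2, L[2]='a', prepend. Next row=LF[2]=6
  step 8: row=6, L[6]='d', prepend. Next row=LF[6]=8
  step 9: row=8, L[8]='D', prepend. Next row=LF[8]=4
Reversed output: DdaBaBCc$

Answer: DdaBaBCc$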